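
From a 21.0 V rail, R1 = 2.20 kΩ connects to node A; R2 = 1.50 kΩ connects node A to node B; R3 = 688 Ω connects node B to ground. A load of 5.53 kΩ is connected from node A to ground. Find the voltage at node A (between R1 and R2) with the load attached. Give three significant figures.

Below node A the series string R2+R3 = 2188 Ω sits in parallel with the 5530 Ω load: 1568 Ω.
V_A = 21.0 × 1568/(2200 + 1568) = 8.74 V.

V ≈ 8.74 V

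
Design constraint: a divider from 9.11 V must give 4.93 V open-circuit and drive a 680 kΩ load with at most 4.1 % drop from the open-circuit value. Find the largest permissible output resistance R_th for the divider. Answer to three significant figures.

R_th ≤ 29.1 kΩ

Loading drop = R_th/(R_th + R_L) ≤ 0.0410, so R_th ≤ R_L · ε/(1−ε) = 680 kΩ × 0.0410/0.9590 = 29.1 kΩ.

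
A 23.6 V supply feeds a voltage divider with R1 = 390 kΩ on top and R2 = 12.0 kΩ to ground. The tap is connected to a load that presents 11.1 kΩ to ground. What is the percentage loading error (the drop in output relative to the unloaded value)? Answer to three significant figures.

51.2 %

The divider's output (Thévenin) resistance is R1‖R2 = 11.64 kΩ.
Fractional drop under load = R_th/(R_th + R_L) = 11.64 / (11.64 + 11.1) = 0.5119.
So the output falls by 51.2 %.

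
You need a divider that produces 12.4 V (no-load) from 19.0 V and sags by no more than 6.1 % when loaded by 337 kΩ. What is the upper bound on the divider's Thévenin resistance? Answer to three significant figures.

Loading drop = R_th/(R_th + R_L) ≤ 0.0610, so R_th ≤ R_L · ε/(1−ε) = 337 kΩ × 0.0610/0.9390 = 21.9 kΩ.
(Any R1, R2 with R2/(R1+R2) = 0.653 and R1‖R2 ≤ 21.9 kΩ will meet the spec.)

R_th ≤ 21.9 kΩ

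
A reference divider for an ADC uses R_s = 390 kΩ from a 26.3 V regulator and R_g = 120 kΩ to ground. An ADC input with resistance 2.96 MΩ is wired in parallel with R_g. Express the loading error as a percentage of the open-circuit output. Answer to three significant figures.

The divider's output (Thévenin) resistance is R_s‖R_g = 91.76 kΩ.
Fractional drop under load = R_th/(R_th + R_L) = 91.76 / (91.76 + 2960) = 0.03007.
So the output falls by 3.01 %.

3.01 %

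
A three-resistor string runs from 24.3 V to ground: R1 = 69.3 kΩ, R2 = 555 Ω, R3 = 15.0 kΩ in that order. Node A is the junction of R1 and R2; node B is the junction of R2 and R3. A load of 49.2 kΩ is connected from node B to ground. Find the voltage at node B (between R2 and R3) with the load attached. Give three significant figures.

At node B, R3 is in parallel with the load: R3‖R_L = 11500 Ω.
Below node A the resistance is R2 + (R3‖R_L) = 12050 Ω, so V_A = 24.3 × 12050/81350 = 3.600 V.
Then V_B = V_A × (R3‖R_L)/(R2 + R3‖R_L) = 3.600 × 11500/12050 = 3.43 V.

V ≈ 3.43 V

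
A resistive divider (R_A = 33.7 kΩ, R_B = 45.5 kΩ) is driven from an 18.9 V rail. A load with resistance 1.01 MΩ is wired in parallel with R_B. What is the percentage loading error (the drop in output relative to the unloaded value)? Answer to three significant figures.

The divider's output (Thévenin) resistance is R_A‖R_B = 19.36 kΩ.
Fractional drop under load = R_th/(R_th + R_L) = 19.36 / (19.36 + 1010) = 0.01881.
So the output falls by 1.88 %.

1.88 %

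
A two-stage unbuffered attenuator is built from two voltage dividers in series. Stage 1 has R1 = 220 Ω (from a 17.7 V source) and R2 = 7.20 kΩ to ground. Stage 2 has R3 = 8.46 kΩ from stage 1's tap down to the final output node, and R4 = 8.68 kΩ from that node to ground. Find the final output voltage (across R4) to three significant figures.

V_out ≈ 8.59 V

Stage 2 presents R3+R4 = 17140 Ω as a load on stage 1's tap.
Stage 1's lower leg becomes R2‖(R3+R4) = 5070 Ω, so V_mid = 17.7 × 5070/5290 = 16.96 V.
Stage 2 is itself unloaded: V_out = V_mid × R4/(R3+R4) = 16.96 × 8680/17140 = 8.59 V.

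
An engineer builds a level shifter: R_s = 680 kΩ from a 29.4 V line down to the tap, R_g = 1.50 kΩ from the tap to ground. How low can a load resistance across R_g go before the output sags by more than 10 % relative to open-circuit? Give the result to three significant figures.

Output resistance R_th = R_s‖R_g = (680 × 1.50)/681.5 = 1.497 kΩ.
The fractional drop is R_th/(R_th + R_L); requiring this ≤ 0.100 gives R_L ≥ R_th(1/0.100 − 1) = 1.497 × 9.000 = 13.5 kΩ.

R_L(min) ≈ 13.5 kΩ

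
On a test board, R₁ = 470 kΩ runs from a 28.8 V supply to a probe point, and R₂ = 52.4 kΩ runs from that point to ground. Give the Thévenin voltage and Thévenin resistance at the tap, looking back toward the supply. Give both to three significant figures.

V_th is the open-circuit tap voltage: 28.8 × 52.4/(470 + 52.4) = 2.89 V.
With the supply zeroed, R₁ and R₂ appear in parallel from the tap: R_th = R₁‖R₂ = (470 × 52.4)/522.4 = 47.1 kΩ.

V_th = 2.89 V, R_th = 47.1 kΩ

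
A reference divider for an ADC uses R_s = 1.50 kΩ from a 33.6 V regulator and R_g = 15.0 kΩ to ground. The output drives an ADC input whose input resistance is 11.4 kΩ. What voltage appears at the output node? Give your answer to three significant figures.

V_out ≈ 27.3 V

The load sits in parallel with R_g: R_g‖R_L = (15.0 × 11.4) / (15.0 + 11.4) = 6.477 kΩ.
V_out = 33.6 × 6.477 / (1.50 + 6.477) = 33.6 × 6.477/7.977 = 27.3 V.
(Unloaded it would have been 30.5 V.)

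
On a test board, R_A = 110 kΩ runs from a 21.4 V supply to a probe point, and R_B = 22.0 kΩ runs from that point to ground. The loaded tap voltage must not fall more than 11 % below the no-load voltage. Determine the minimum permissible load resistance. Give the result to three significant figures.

R_L(min) ≈ 148 kΩ

Output resistance R_th = R_A‖R_B = (110 × 22.0)/132.0 = 18.33 kΩ.
The fractional drop is R_th/(R_th + R_L); requiring this ≤ 0.110 gives R_L ≥ R_th(1/0.110 − 1) = 18.33 × 8.091 = 148 kΩ.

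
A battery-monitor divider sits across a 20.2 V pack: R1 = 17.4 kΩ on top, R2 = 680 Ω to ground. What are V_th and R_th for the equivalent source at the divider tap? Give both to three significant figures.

V_th is the open-circuit tap voltage: 20.2 × 680/(17400 + 680) = 0.760 V.
With the supply zeroed, R1 and R2 appear in parallel from the tap: R_th = R1‖R2 = (17400 × 680)/18080 = 654 Ω.

V_th = 0.760 V, R_th = 654 Ω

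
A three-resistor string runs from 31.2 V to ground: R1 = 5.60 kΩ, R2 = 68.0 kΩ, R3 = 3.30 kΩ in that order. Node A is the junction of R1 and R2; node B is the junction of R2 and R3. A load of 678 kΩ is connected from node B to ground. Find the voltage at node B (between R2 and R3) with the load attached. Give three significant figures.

V ≈ 1.33 V

At node B, R3 is in parallel with the load: R3‖R_L = 3.284 kΩ.
Below node A the resistance is R2 + (R3‖R_L) = 71.28 kΩ, so V_A = 31.2 × 71.28/76.88 = 28.93 V.
Then V_B = V_A × (R3‖R_L)/(R2 + R3‖R_L) = 28.93 × 3.284/71.28 = 1.33 V.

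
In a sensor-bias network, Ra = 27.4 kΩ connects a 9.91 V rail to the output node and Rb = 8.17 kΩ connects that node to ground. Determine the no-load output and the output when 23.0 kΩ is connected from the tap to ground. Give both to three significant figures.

Open-circuit: V = 9.91 × 8.17/(27.4 + 8.17) = 2.28 V.
With the load, Rb becomes Rb‖R_L = 6.029 kΩ, so V = 9.91 × 6.029/33.43 = 1.79 V.

Unloaded: 2.28 V; loaded: 1.79 V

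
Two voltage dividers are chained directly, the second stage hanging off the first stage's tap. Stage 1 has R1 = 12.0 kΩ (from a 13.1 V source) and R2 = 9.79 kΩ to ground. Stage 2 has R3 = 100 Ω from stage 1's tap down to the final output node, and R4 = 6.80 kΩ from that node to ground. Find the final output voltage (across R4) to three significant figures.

V_out ≈ 3.26 V

Stage 2 presents R3+R4 = 6900 Ω as a load on stage 1's tap.
Stage 1's lower leg becomes R2‖(R3+R4) = 4047 Ω, so V_mid = 13.1 × 4047/16050 = 3.304 V.
Stage 2 is itself unloaded: V_out = V_mid × R4/(R3+R4) = 3.304 × 6800/6900 = 3.26 V.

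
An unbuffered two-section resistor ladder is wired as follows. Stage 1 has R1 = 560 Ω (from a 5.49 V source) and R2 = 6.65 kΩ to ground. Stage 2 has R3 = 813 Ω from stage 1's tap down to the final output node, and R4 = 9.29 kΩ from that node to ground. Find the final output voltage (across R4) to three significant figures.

V_out ≈ 4.43 V

Stage 2 presents R3+R4 = 10100 Ω as a load on stage 1's tap.
Stage 1's lower leg becomes R2‖(R3+R4) = 4010 Ω, so V_mid = 5.49 × 4010/4570 = 4.817 V.
Stage 2 is itself unloaded: V_out = V_mid × R4/(R3+R4) = 4.817 × 9290/10100 = 4.43 V.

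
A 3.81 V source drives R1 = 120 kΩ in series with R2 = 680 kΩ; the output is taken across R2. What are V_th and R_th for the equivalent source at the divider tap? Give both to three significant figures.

V_th = 3.24 V, R_th = 102 kΩ

V_th is the open-circuit tap voltage: 3.81 × 680/(120 + 680) = 3.24 V.
With the supply zeroed, R1 and R2 appear in parallel from the tap: R_th = R1‖R2 = (120 × 680)/800.0 = 102 kΩ.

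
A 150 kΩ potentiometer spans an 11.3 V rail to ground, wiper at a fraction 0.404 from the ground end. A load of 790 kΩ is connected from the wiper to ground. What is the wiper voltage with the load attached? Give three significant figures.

V ≈ 4.37 V

The wiper splits the pot into (1−α)R = 89.40 kΩ above and αR = 60.60 kΩ below.
Lower section ‖ load = 56.28 kΩ.
V_wiper = 11.3 × 56.28/(89.40 + 56.28) = 4.37 V.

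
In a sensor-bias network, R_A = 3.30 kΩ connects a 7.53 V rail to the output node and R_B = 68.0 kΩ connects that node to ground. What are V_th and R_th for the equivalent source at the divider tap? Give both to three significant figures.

V_th is the open-circuit tap voltage: 7.53 × 68.0/(3.30 + 68.0) = 7.18 V.
With the supply zeroed, R_A and R_B appear in parallel from the tap: R_th = R_A‖R_B = (3.30 × 68.0)/71.30 = 3.15 kΩ.

V_th = 7.18 V, R_th = 3.15 kΩ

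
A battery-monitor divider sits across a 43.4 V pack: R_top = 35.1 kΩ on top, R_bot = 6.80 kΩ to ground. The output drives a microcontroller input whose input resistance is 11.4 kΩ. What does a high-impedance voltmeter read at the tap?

V_out ≈ 4.70 V

The load sits in parallel with R_bot: R_bot‖R_L = (6.80 × 11.4) / (6.80 + 11.4) = 4.259 kΩ.
V_out = 43.4 × 4.259 / (35.1 + 4.259) = 43.4 × 4.259/39.36 = 4.70 V.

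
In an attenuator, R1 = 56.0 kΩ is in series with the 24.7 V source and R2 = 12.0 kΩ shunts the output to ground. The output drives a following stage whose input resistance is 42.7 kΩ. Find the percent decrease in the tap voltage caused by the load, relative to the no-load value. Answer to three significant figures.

Unloaded V = 24.7 × 12.0/68.00 = 4.359 V.
Loaded: R2‖R_L = 9.367 kΩ, giving V = 24.7 × 9.367/65.37 = 3.540 V.
Drop = (4.359 − 3.540) / 4.359 = 18.8 %.

18.8 %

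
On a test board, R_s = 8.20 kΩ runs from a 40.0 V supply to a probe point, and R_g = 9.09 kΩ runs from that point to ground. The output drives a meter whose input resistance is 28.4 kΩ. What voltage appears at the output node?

V_out ≈ 18.3 V

The load sits in parallel with R_g: R_g‖R_L = (9.09 × 28.4) / (9.09 + 28.4) = 6.886 kΩ.
V_out = 40.0 × 6.886 / (8.20 + 6.886) = 40.0 × 6.886/15.09 = 18.3 V.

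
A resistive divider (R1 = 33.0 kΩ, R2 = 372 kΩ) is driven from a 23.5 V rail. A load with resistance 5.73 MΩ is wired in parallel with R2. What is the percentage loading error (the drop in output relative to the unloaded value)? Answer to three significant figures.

The divider's output (Thévenin) resistance is R1‖R2 = 30.31 kΩ.
Fractional drop under load = R_th/(R_th + R_L) = 30.31 / (30.31 + 5730) = 0.005262.
So the output falls by 0.526 %.

0.526 %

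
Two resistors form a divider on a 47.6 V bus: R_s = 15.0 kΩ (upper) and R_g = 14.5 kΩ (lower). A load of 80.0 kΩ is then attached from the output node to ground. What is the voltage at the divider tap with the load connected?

V_out ≈ 21.4 V

The load sits in parallel with R_g: R_g‖R_L = (14.5 × 80.0) / (14.5 + 80.0) = 12.28 kΩ.
V_out = 47.6 × 12.28 / (15.0 + 12.28) = 47.6 × 12.28/27.28 = 21.4 V.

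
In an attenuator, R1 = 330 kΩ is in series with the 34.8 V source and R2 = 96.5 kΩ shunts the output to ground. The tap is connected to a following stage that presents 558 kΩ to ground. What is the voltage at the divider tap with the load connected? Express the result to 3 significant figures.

The load sits in parallel with R2: R2‖R_L = (96.5 × 558) / (96.5 + 558) = 82.27 kΩ.
V_out = 34.8 × 82.27 / (330 + 82.27) = 34.8 × 82.27/412.3 = 6.94 V.

V_out ≈ 6.94 V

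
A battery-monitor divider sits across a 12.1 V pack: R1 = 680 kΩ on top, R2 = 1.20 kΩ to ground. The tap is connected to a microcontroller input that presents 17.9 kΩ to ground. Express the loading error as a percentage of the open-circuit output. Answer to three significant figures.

6.27 %

The divider's output (Thévenin) resistance is R1‖R2 = 1.198 kΩ.
Fractional drop under load = R_th/(R_th + R_L) = 1.198 / (1.198 + 17.9) = 0.06272.
So the output falls by 6.27 %.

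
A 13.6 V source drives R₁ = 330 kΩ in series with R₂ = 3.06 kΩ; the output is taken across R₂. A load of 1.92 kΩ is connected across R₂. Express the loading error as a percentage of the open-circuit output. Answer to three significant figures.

61.2 %

Unloaded V = 13.6 × 3.06/333.1 = 0.1250 V.
Loaded: R₂‖R_L = 1.180 kΩ, giving V = 13.6 × 1.180/331.2 = 0.04845 V.
Drop = (0.1250 − 0.04845) / 0.1250 = 61.2 %.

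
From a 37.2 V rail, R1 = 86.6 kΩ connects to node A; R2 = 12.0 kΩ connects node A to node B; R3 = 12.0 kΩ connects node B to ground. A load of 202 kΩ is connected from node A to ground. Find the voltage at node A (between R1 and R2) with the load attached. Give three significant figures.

V ≈ 7.39 V

Below node A the series string R2+R3 = 24.00 kΩ sits in parallel with the 202 kΩ load: 21.45 kΩ.
V_A = 37.2 × 21.45/(86.6 + 21.45) = 7.39 V.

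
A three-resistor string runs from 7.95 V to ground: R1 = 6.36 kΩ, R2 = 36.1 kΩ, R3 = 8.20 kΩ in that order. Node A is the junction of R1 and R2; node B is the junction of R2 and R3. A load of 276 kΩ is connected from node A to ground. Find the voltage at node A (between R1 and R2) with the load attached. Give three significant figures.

Below node A the series string R2+R3 = 44.30 kΩ sits in parallel with the 276 kΩ load: 38.17 kΩ.
V_A = 7.95 × 38.17/(6.36 + 38.17) = 6.81 V.

V ≈ 6.81 V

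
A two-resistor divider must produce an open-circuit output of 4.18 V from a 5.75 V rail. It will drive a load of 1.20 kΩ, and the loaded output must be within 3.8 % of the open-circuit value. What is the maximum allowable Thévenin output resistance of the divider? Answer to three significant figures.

R_th ≤ 47.4 Ω

Loading drop = R_th/(R_th + R_L) ≤ 0.0380, so R_th ≤ R_L · ε/(1−ε) = 1.20 kΩ × 0.0380/0.9620 = 47.4 Ω.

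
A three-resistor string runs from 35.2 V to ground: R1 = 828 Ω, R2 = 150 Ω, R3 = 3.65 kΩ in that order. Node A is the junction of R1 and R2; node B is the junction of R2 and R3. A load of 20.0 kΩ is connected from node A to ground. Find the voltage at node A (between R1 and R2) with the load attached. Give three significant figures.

V ≈ 28.0 V

Below node A the series string R2+R3 = 3800 Ω sits in parallel with the 20000 Ω load: 3193 Ω.
V_A = 35.2 × 3193/(828 + 3193) = 28.0 V.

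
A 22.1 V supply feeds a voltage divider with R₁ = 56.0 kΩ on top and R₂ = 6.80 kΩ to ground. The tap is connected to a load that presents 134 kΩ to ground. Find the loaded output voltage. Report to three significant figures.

V_out ≈ 2.29 V

The load sits in parallel with R₂: R₂‖R_L = (6.80 × 134) / (6.80 + 134) = 6.472 kΩ.
V_out = 22.1 × 6.472 / (56.0 + 6.472) = 22.1 × 6.472/62.47 = 2.29 V.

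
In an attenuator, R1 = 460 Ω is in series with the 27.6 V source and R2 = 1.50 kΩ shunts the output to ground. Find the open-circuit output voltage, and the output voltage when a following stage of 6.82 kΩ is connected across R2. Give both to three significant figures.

Open-circuit: V = 27.6 × 1500/(460 + 1500) = 21.1 V.
With the load, R2 becomes R2‖R_L = 1230 Ω, so V = 27.6 × 1230/1690 = 20.1 V.

Unloaded: 21.1 V; loaded: 20.1 V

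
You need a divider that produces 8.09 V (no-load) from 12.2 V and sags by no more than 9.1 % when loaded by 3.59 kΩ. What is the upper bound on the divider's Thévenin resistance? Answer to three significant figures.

R_th ≤ 359 Ω

Loading drop = R_th/(R_th + R_L) ≤ 0.0910, so R_th ≤ R_L · ε/(1−ε) = 3.59 kΩ × 0.0910/0.9090 = 359 Ω.
(Any R1, R2 with R2/(R1+R2) = 0.663 and R1‖R2 ≤ 359 Ω will meet the spec.)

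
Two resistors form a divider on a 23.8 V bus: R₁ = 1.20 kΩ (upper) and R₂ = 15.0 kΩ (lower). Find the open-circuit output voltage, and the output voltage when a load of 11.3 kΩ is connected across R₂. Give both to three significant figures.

Unloaded: 22.0 V; loaded: 20.1 V

Open-circuit: V = 23.8 × 15.0/(1.20 + 15.0) = 22.0 V.
With the load, R₂ becomes R₂‖R_L = 6.445 kΩ, so V = 23.8 × 6.445/7.645 = 20.1 V.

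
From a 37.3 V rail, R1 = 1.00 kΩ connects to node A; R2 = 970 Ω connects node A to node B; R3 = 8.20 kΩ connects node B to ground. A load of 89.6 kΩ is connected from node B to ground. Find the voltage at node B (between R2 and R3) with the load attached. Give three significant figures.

V ≈ 29.6 V

At node B, R3 is in parallel with the load: R3‖R_L = 7512 Ω.
Below node A the resistance is R2 + (R3‖R_L) = 8482 Ω, so V_A = 37.3 × 8482/9482 = 33.37 V.
Then V_B = V_A × (R3‖R_L)/(R2 + R3‖R_L) = 33.37 × 7512/8482 = 29.6 V.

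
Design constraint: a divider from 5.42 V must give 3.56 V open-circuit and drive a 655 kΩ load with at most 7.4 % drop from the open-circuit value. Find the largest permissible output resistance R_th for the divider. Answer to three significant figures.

R_th ≤ 52.3 kΩ

Loading drop = R_th/(R_th + R_L) ≤ 0.0740, so R_th ≤ R_L · ε/(1−ε) = 655 kΩ × 0.0740/0.9260 = 52.3 kΩ.
(Any R1, R2 with R2/(R1+R2) = 0.657 and R1‖R2 ≤ 52.3 kΩ will meet the spec.)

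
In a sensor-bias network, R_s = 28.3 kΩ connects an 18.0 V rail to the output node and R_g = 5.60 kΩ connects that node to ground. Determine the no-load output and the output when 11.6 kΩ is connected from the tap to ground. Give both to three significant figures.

Unloaded: 2.97 V; loaded: 2.12 V

Open-circuit: V = 18.0 × 5.60/(28.3 + 5.60) = 2.97 V.
With the load, R_g becomes R_g‖R_L = 3.777 kΩ, so V = 18.0 × 3.777/32.08 = 2.12 V.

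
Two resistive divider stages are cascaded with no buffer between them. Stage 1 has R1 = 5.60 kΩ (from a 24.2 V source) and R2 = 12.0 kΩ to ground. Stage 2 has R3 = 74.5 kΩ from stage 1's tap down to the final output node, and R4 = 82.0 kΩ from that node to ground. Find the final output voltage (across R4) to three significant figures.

Stage 2 presents R3+R4 = 156.5 kΩ as a load on stage 1's tap.
Stage 1's lower leg becomes R2‖(R3+R4) = 11.15 kΩ, so V_mid = 24.2 × 11.15/16.75 = 16.11 V.
Stage 2 is itself unloaded: V_out = V_mid × R4/(R3+R4) = 16.11 × 82.0/156.5 = 8.44 V.

V_out ≈ 8.44 V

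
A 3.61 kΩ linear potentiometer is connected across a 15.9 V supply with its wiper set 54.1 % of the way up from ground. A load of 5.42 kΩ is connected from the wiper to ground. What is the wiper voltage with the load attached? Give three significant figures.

The wiper splits the pot into (1−α)R = 1.657 kΩ above and αR = 1.953 kΩ below.
Lower section ‖ load = 1.436 kΩ.
V_wiper = 15.9 × 1.436/(1.657 + 1.436) = 7.38 V.

V ≈ 7.38 V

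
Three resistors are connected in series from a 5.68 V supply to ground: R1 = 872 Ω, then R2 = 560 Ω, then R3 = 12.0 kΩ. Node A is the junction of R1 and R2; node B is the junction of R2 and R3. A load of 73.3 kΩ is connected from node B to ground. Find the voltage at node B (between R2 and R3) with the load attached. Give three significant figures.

At node B, R3 is in parallel with the load: R3‖R_L = 10310 Ω.
Below node A the resistance is R2 + (R3‖R_L) = 10870 Ω, so V_A = 5.68 × 10870/11740 = 5.258 V.
Then V_B = V_A × (R3‖R_L)/(R2 + R3‖R_L) = 5.258 × 10310/10870 = 4.99 V.

V ≈ 4.99 V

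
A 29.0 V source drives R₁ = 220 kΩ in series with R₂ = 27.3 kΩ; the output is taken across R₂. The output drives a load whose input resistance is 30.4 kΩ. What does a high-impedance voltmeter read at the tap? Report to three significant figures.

V_out ≈ 1.78 V

The load sits in parallel with R₂: R₂‖R_L = (27.3 × 30.4) / (27.3 + 30.4) = 14.38 kΩ.
V_out = 29.0 × 14.38 / (220 + 14.38) = 29.0 × 14.38/234.4 = 1.78 V.
(Unloaded it would have been 3.20 V.)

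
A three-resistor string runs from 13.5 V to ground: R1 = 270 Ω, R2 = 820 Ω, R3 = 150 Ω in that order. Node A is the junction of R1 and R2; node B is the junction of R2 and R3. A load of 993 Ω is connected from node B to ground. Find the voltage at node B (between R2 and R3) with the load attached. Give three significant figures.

At node B, R3 is in parallel with the load: R3‖R_L = 130.3 Ω.
Below node A the resistance is R2 + (R3‖R_L) = 950.3 Ω, so V_A = 13.5 × 950.3/1220 = 10.51 V.
Then V_B = V_A × (R3‖R_L)/(R2 + R3‖R_L) = 10.51 × 130.3/950.3 = 1.44 V.

V ≈ 1.44 V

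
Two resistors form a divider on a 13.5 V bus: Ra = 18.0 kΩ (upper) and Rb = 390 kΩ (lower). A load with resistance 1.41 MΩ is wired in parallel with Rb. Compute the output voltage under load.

The load sits in parallel with Rb: Rb‖R_L = (390 × 1410) / (390 + 1410) = 305.5 kΩ.
V_out = 13.5 × 305.5 / (18.0 + 305.5) = 13.5 × 305.5/323.5 = 12.7 V.

V_out ≈ 12.7 V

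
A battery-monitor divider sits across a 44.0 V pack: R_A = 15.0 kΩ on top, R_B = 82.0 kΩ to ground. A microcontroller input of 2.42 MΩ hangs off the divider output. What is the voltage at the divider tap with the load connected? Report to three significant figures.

The load sits in parallel with R_B: R_B‖R_L = (82.0 × 2420) / (82.0 + 2420) = 79.31 kΩ.
V_out = 44.0 × 79.31 / (15.0 + 79.31) = 44.0 × 79.31/94.31 = 37.0 V.
(Unloaded it would have been 37.2 V.)

V_out ≈ 37.0 V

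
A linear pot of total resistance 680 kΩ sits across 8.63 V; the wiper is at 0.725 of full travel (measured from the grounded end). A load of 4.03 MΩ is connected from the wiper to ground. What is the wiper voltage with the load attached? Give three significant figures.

V ≈ 6.05 V

The wiper splits the pot into (1−α)R = 187.0 kΩ above and αR = 493.0 kΩ below.
Lower section ‖ load = 439.3 kΩ.
V_wiper = 8.63 × 439.3/(187.0 + 439.3) = 6.05 V.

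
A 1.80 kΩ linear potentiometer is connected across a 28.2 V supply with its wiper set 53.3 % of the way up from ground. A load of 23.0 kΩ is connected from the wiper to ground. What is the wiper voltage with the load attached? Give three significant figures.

V ≈ 14.7 V

The wiper splits the pot into (1−α)R = 840.6 Ω above and αR = 959.4 Ω below.
Lower section ‖ load = 921.0 Ω.
V_wiper = 28.2 × 921.0/(840.6 + 921.0) = 14.7 V.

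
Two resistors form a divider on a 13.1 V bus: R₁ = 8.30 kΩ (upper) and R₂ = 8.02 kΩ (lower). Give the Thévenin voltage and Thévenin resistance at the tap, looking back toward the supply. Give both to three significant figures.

V_th = 6.44 V, R_th = 4.08 kΩ

V_th is the open-circuit tap voltage: 13.1 × 8.02/(8.30 + 8.02) = 6.44 V.
With the supply zeroed, R₁ and R₂ appear in parallel from the tap: R_th = R₁‖R₂ = (8.30 × 8.02)/16.32 = 4.08 kΩ.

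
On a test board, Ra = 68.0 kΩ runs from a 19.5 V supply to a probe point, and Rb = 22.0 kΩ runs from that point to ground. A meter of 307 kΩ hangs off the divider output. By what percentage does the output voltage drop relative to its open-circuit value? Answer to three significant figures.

5.14 %

The divider's output (Thévenin) resistance is Ra‖Rb = 16.62 kΩ.
Fractional drop under load = R_th/(R_th + R_L) = 16.62 / (16.62 + 307) = 0.05136.
So the output falls by 5.14 %.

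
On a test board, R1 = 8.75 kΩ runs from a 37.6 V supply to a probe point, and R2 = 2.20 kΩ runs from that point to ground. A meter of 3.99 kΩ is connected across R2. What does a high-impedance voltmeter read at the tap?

The load sits in parallel with R2: R2‖R_L = (2.20 × 3.99) / (2.20 + 3.99) = 1.418 kΩ.
V_out = 37.6 × 1.418 / (8.75 + 1.418) = 37.6 × 1.418/10.17 = 5.24 V.

V_out ≈ 5.24 V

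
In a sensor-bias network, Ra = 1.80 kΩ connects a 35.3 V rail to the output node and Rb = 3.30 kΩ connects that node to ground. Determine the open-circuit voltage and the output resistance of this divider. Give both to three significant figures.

V_th is the open-circuit tap voltage: 35.3 × 3.30/(1.80 + 3.30) = 22.8 V.
With the supply zeroed, Ra and Rb appear in parallel from the tap: R_th = Ra‖Rb = (1.80 × 3.30)/5.100 = 1.16 kΩ.

V_th = 22.8 V, R_th = 1.16 kΩ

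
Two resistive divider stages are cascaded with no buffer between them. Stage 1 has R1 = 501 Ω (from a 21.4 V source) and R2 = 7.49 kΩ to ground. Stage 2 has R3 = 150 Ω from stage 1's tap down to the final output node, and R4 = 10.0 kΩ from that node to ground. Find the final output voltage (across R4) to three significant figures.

V_out ≈ 18.9 V

Stage 2 presents R3+R4 = 10150 Ω as a load on stage 1's tap.
Stage 1's lower leg becomes R2‖(R3+R4) = 4310 Ω, so V_mid = 21.4 × 4310/4811 = 19.17 V.
Stage 2 is itself unloaded: V_out = V_mid × R4/(R3+R4) = 19.17 × 10000/10150 = 18.9 V.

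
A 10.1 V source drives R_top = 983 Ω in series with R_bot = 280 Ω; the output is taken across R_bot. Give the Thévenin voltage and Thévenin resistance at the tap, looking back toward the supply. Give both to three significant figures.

V_th = 2.24 V, R_th = 218 Ω

V_th is the open-circuit tap voltage: 10.1 × 280/(983 + 280) = 2.24 V.
With the supply zeroed, R_top and R_bot appear in parallel from the tap: R_th = R_top‖R_bot = (983 × 280)/1263 = 218 Ω.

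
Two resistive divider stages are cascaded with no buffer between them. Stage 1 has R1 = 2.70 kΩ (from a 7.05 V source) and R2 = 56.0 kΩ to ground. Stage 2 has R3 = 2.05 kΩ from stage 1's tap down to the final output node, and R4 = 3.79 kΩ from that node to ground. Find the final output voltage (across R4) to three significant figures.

Stage 2 presents R3+R4 = 5.840 kΩ as a load on stage 1's tap.
Stage 1's lower leg becomes R2‖(R3+R4) = 5.288 kΩ, so V_mid = 7.05 × 5.288/7.988 = 4.667 V.
Stage 2 is itself unloaded: V_out = V_mid × R4/(R3+R4) = 4.667 × 3.79/5.840 = 3.03 V.

V_out ≈ 3.03 V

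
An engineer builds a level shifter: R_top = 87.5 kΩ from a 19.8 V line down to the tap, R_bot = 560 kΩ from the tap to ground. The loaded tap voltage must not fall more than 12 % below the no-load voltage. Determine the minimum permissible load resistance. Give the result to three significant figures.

Output resistance R_th = R_top‖R_bot = (87.5 × 560)/647.5 = 75.68 kΩ.
The fractional drop is R_th/(R_th + R_L); requiring this ≤ 0.120 gives R_L ≥ R_th(1/0.120 − 1) = 75.68 × 7.333 = 555 kΩ.

R_L(min) ≈ 555 kΩ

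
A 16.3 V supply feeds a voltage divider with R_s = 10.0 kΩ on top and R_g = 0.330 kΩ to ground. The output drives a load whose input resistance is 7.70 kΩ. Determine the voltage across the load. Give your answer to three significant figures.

The load sits in parallel with R_g: R_g‖R_L = (330 × 7700) / (330 + 7700) = 316.4 Ω.
V_out = 16.3 × 316.4 / (10000 + 316.4) = 16.3 × 316.4/10320 = 0.500 V.

V_out ≈ 0.500 V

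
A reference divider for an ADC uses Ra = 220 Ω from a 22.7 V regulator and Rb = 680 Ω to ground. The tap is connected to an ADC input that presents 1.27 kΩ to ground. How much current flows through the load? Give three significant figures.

I_L ≈ 11.9 mA

Rb‖R_L = 442.9 Ω; V_out = 22.7 × 442.9/662.9 = 15.17 V.
I_L = V_out / R_L = 15.17 / 1.27 kΩ = 11.9 mA.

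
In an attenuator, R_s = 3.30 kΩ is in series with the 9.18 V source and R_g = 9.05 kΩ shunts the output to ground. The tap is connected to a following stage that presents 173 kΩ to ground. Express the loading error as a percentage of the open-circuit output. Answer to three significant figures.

1.38 %

The divider's output (Thévenin) resistance is R_s‖R_g = 2.418 kΩ.
Fractional drop under load = R_th/(R_th + R_L) = 2.418 / (2.418 + 173) = 0.01379.
So the output falls by 1.38 %.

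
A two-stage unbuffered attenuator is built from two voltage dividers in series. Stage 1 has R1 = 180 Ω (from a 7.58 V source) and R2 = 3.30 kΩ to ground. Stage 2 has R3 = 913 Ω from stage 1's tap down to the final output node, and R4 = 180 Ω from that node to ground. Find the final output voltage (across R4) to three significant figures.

Stage 2 presents R3+R4 = 1093 Ω as a load on stage 1's tap.
Stage 1's lower leg becomes R2‖(R3+R4) = 821.1 Ω, so V_mid = 7.58 × 821.1/1001 = 6.217 V.
Stage 2 is itself unloaded: V_out = V_mid × R4/(R3+R4) = 6.217 × 180/1093 = 1.02 V.

V_out ≈ 1.02 V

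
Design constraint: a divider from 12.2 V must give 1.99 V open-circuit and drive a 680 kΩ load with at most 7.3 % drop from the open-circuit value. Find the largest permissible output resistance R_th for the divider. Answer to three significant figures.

Loading drop = R_th/(R_th + R_L) ≤ 0.0730, so R_th ≤ R_L · ε/(1−ε) = 680 kΩ × 0.0730/0.9270 = 53.5 kΩ.

R_th ≤ 53.5 kΩ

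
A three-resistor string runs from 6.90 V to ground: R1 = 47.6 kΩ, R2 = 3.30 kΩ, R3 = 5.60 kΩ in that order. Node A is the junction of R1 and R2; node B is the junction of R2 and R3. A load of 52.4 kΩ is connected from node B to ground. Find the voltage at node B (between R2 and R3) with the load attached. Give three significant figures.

At node B, R3 is in parallel with the load: R3‖R_L = 5.059 kΩ.
Below node A the resistance is R2 + (R3‖R_L) = 8.359 kΩ, so V_A = 6.90 × 8.359/55.96 = 1.031 V.
Then V_B = V_A × (R3‖R_L)/(R2 + R3‖R_L) = 1.031 × 5.059/8.359 = 0.624 V.

V ≈ 0.624 V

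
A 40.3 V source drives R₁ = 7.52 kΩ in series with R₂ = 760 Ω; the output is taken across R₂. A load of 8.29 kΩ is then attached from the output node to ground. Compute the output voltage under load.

V_out ≈ 3.41 V

The load sits in parallel with R₂: R₂‖R_L = (760 × 8290) / (760 + 8290) = 696.2 Ω.
V_out = 40.3 × 696.2 / (7520 + 696.2) = 40.3 × 696.2/8216 = 3.41 V.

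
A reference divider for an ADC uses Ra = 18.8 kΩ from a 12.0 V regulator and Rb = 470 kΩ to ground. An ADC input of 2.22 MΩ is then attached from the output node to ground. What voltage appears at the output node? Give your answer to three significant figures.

V_out ≈ 11.4 V

The load sits in parallel with Rb: Rb‖R_L = (470 × 2220) / (470 + 2220) = 387.9 kΩ.
V_out = 12.0 × 387.9 / (18.8 + 387.9) = 12.0 × 387.9/406.7 = 11.4 V.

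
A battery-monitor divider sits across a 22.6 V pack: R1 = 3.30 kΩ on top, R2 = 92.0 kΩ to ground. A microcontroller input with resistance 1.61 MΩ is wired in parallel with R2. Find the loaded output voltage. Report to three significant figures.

The load sits in parallel with R2: R2‖R_L = (92.0 × 1610) / (92.0 + 1610) = 87.03 kΩ.
V_out = 22.6 × 87.03 / (3.30 + 87.03) = 22.6 × 87.03/90.33 = 21.8 V.
(Unloaded it would have been 21.8 V.)

V_out ≈ 21.8 V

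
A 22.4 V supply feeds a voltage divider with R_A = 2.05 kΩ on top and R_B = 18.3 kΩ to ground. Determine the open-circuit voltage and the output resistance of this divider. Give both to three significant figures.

V_th is the open-circuit tap voltage: 22.4 × 18.3/(2.05 + 18.3) = 20.1 V.
With the supply zeroed, R_A and R_B appear in parallel from the tap: R_th = R_A‖R_B = (2.05 × 18.3)/20.35 = 1.84 kΩ.

V_th = 20.1 V, R_th = 1.84 kΩ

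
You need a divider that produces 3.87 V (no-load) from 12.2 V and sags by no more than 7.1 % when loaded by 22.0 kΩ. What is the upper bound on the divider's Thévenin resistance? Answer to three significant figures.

R_th ≤ 1.68 kΩ

Loading drop = R_th/(R_th + R_L) ≤ 0.0710, so R_th ≤ R_L · ε/(1−ε) = 22.0 kΩ × 0.0710/0.9290 = 1.68 kΩ.
(Any R1, R2 with R2/(R1+R2) = 0.317 and R1‖R2 ≤ 1.68 kΩ will meet the spec.)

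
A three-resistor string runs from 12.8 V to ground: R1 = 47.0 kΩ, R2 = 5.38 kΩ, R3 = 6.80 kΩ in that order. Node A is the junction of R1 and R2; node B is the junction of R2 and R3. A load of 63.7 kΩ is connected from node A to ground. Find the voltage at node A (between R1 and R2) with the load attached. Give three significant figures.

Below node A the series string R2+R3 = 12.18 kΩ sits in parallel with the 63.7 kΩ load: 10.22 kΩ.
V_A = 12.8 × 10.22/(47.0 + 10.22) = 2.29 V.

V ≈ 2.29 V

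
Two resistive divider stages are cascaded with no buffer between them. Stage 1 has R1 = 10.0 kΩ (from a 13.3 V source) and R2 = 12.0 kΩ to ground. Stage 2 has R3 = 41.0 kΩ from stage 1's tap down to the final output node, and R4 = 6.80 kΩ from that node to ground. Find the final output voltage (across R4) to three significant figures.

Stage 2 presents R3+R4 = 47.80 kΩ as a load on stage 1's tap.
Stage 1's lower leg becomes R2‖(R3+R4) = 9.592 kΩ, so V_mid = 13.3 × 9.592/19.59 = 6.512 V.
Stage 2 is itself unloaded: V_out = V_mid × R4/(R3+R4) = 6.512 × 6.80/47.80 = 0.926 V.

V_out ≈ 0.926 V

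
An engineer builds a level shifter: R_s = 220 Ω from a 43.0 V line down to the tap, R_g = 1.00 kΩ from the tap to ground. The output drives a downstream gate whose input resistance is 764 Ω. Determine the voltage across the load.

V_out ≈ 28.5 V

The load sits in parallel with R_g: R_g‖R_L = (1000 × 764) / (1000 + 764) = 433.1 Ω.
V_out = 43.0 × 433.1 / (220 + 433.1) = 43.0 × 433.1/653.1 = 28.5 V.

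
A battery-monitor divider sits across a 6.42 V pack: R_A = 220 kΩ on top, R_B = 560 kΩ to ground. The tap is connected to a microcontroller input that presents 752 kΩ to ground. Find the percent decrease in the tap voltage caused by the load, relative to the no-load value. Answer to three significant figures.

Unloaded V = 6.42 × 560/780.0 = 4.609 V.
Loaded: R_B‖R_L = 321.0 kΩ, giving V = 6.42 × 321.0/541.0 = 3.809 V.
Drop = (4.609 − 3.809) / 4.609 = 17.4 %.

17.4 %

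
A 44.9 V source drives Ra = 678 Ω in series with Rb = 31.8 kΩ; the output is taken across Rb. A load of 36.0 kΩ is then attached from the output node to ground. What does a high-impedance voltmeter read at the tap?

V_out ≈ 43.2 V

The load sits in parallel with Rb: Rb‖R_L = (31800 × 36000) / (31800 + 36000) = 16880 Ω.
V_out = 44.9 × 16880 / (678 + 16880) = 44.9 × 16880/17560 = 43.2 V.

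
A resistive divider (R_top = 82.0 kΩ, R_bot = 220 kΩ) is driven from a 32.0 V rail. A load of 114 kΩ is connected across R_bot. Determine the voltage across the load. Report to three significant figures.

The load sits in parallel with R_bot: R_bot‖R_L = (220 × 114) / (220 + 114) = 75.09 kΩ.
V_out = 32.0 × 75.09 / (82.0 + 75.09) = 32.0 × 75.09/157.1 = 15.3 V.

V_out ≈ 15.3 V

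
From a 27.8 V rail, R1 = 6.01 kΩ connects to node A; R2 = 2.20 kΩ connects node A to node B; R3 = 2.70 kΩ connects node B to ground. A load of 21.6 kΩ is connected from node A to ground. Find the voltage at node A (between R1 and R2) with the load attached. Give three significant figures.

V ≈ 11.1 V

Below node A the series string R2+R3 = 4.900 kΩ sits in parallel with the 21.6 kΩ load: 3.994 kΩ.
V_A = 27.8 × 3.994/(6.01 + 3.994) = 11.1 V.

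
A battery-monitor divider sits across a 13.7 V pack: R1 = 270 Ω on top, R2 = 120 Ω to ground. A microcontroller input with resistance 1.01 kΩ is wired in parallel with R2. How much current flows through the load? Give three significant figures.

R2‖R_L = 107.3 Ω; V_out = 13.7 × 107.3/377.3 = 3.895 V.
I_L = V_out / R_L = 3.895 / 1.01 kΩ = 3.86 mA.

I_L ≈ 3.86 mA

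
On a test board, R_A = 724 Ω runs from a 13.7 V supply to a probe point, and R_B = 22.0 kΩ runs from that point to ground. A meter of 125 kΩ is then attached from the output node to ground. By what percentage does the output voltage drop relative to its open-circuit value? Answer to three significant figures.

0.558 %

The divider's output (Thévenin) resistance is R_A‖R_B = 700.9 Ω.
Fractional drop under load = R_th/(R_th + R_L) = 700.9 / (700.9 + 125000) = 0.005576.
So the output falls by 0.558 %.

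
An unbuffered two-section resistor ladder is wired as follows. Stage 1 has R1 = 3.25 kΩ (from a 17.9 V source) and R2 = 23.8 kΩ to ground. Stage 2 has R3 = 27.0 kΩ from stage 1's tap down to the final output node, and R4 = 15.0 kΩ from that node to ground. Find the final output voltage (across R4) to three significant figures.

V_out ≈ 5.27 V

Stage 2 presents R3+R4 = 42.00 kΩ as a load on stage 1's tap.
Stage 1's lower leg becomes R2‖(R3+R4) = 15.19 kΩ, so V_mid = 17.9 × 15.19/18.44 = 14.75 V.
Stage 2 is itself unloaded: V_out = V_mid × R4/(R3+R4) = 14.75 × 15.0/42.00 = 5.27 V.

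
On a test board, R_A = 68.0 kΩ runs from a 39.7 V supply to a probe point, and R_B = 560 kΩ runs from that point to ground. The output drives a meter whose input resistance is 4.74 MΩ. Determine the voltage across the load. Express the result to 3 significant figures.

V_out ≈ 35.0 V

The load sits in parallel with R_B: R_B‖R_L = (560 × 4740) / (560 + 4740) = 500.8 kΩ.
V_out = 39.7 × 500.8 / (68.0 + 500.8) = 39.7 × 500.8/568.8 = 35.0 V.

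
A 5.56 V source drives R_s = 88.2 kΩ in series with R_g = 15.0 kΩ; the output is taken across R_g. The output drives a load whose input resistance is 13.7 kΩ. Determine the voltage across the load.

The load sits in parallel with R_g: R_g‖R_L = (15.0 × 13.7) / (15.0 + 13.7) = 7.160 kΩ.
V_out = 5.56 × 7.160 / (88.2 + 7.160) = 5.56 × 7.160/95.36 = 0.417 V.

V_out ≈ 0.417 V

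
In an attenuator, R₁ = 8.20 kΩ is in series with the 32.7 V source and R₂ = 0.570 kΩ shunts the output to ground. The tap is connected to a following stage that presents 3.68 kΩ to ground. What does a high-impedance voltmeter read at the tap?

V_out ≈ 1.86 V

The load sits in parallel with R₂: R₂‖R_L = (570 × 3680) / (570 + 3680) = 493.6 Ω.
V_out = 32.7 × 493.6 / (8200 + 493.6) = 32.7 × 493.6/8694 = 1.86 V.
(Unloaded it would have been 2.13 V.)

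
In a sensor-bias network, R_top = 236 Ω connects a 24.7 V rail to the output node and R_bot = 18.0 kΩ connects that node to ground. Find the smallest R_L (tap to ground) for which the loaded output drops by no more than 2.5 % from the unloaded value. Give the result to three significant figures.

R_L(min) ≈ 9.08 kΩ

Output resistance R_th = R_top‖R_bot = (236 × 18000)/18240 = 232.9 Ω.
The fractional drop is R_th/(R_th + R_L); requiring this ≤ 0.0250 gives R_L ≥ R_th(1/0.0250 − 1) = 232.9 × 39.00 = 9.08 kΩ.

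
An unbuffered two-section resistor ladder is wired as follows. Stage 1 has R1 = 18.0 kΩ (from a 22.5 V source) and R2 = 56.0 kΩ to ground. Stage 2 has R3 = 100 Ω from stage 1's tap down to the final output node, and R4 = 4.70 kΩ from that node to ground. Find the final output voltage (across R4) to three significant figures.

Stage 2 presents R3+R4 = 4800 Ω as a load on stage 1's tap.
Stage 1's lower leg becomes R2‖(R3+R4) = 4421 Ω, so V_mid = 22.5 × 4421/22420 = 4.437 V.
Stage 2 is itself unloaded: V_out = V_mid × R4/(R3+R4) = 4.437 × 4700/4800 = 4.34 V.

V_out ≈ 4.34 V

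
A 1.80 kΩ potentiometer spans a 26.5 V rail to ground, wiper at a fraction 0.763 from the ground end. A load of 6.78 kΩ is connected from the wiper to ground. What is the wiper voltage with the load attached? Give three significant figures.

V ≈ 19.3 V

The wiper splits the pot into (1−α)R = 426.6 Ω above and αR = 1373 Ω below.
Lower section ‖ load = 1142 Ω.
V_wiper = 26.5 × 1142/(426.6 + 1142) = 19.3 V.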